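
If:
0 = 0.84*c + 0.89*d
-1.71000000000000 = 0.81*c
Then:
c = -2.11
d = 1.99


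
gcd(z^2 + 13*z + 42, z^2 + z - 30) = z + 6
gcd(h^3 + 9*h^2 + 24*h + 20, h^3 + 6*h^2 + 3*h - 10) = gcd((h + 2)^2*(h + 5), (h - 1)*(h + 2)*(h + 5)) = h^2 + 7*h + 10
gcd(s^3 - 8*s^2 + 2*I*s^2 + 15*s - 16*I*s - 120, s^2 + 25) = s + 5*I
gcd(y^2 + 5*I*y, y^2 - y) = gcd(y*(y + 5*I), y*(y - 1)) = y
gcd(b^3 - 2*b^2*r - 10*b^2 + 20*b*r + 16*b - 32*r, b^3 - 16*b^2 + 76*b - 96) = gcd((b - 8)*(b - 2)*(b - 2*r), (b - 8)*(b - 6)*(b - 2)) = b^2 - 10*b + 16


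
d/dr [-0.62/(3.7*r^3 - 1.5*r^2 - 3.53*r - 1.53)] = (6.882*r^2 - 1.86*r - 2.1886)/(-3.7*r^3 + 1.5*r^2 + 3.53*r + 1.53)^2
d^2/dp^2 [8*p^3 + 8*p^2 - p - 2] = 48*p + 16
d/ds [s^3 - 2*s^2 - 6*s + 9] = 3*s^2 - 4*s - 6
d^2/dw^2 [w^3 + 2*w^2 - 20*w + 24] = 6*w + 4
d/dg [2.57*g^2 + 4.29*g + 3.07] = 5.14*g + 4.29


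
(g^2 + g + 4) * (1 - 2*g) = -2*g^3 - g^2 - 7*g + 4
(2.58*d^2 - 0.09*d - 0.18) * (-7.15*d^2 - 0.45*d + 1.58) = -18.447*d^4 - 0.5175*d^3 + 5.4039*d^2 - 0.0612*d - 0.2844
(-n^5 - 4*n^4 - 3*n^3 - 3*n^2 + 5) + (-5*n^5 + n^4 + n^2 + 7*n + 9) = -6*n^5 - 3*n^4 - 3*n^3 - 2*n^2 + 7*n + 14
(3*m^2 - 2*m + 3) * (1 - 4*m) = -12*m^3 + 11*m^2 - 14*m + 3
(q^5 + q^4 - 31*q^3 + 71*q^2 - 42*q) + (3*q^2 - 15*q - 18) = q^5 + q^4 - 31*q^3 + 74*q^2 - 57*q - 18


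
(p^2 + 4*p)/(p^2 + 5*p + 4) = p/(p + 1)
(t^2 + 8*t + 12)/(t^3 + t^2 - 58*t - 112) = (t + 6)/(t^2 - t - 56)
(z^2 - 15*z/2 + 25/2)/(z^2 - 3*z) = (2*z^2 - 15*z + 25)/(2*z*(z - 3))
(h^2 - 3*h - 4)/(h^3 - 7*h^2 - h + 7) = (h - 4)/(h^2 - 8*h + 7)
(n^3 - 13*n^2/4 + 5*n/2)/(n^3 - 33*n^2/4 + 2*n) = (4*n^2 - 13*n + 10)/(4*n^2 - 33*n + 8)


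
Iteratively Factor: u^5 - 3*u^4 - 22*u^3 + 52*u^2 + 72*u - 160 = (u - 2)*(u^4 - u^3 - 24*u^2 + 4*u + 80) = (u - 5)*(u - 2)*(u^3 + 4*u^2 - 4*u - 16) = (u - 5)*(u - 2)*(u + 2)*(u^2 + 2*u - 8) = (u - 5)*(u - 2)^2*(u + 2)*(u + 4)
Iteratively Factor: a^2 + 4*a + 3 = (a + 3)*(a + 1)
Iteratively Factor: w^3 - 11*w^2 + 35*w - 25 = (w - 1)*(w^2 - 10*w + 25) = (w - 5)*(w - 1)*(w - 5)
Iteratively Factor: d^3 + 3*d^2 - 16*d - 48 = (d + 4)*(d^2 - d - 12) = (d - 4)*(d + 4)*(d + 3)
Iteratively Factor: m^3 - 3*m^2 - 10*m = (m - 5)*(m^2 + 2*m) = (m - 5)*(m + 2)*(m)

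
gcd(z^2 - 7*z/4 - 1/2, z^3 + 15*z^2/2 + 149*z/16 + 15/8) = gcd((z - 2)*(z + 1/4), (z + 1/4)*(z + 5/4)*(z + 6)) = z + 1/4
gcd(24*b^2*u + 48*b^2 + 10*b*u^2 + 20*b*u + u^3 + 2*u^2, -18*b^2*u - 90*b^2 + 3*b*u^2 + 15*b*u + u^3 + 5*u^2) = 6*b + u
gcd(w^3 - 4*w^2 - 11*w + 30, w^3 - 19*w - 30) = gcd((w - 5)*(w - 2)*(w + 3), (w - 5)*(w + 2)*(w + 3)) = w^2 - 2*w - 15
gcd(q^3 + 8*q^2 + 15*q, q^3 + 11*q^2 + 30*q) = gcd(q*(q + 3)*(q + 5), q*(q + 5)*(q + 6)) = q^2 + 5*q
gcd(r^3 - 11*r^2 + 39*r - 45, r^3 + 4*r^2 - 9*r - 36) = r - 3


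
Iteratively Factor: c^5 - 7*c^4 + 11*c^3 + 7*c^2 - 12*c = (c)*(c^4 - 7*c^3 + 11*c^2 + 7*c - 12) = c*(c + 1)*(c^3 - 8*c^2 + 19*c - 12) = c*(c - 1)*(c + 1)*(c^2 - 7*c + 12) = c*(c - 3)*(c - 1)*(c + 1)*(c - 4)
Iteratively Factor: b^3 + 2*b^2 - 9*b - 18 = (b + 3)*(b^2 - b - 6) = (b + 2)*(b + 3)*(b - 3)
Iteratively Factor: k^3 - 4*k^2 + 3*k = (k - 1)*(k^2 - 3*k) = k*(k - 1)*(k - 3)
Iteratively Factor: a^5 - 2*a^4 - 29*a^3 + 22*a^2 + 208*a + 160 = (a + 1)*(a^4 - 3*a^3 - 26*a^2 + 48*a + 160) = (a + 1)*(a + 2)*(a^3 - 5*a^2 - 16*a + 80) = (a - 4)*(a + 1)*(a + 2)*(a^2 - a - 20) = (a - 5)*(a - 4)*(a + 1)*(a + 2)*(a + 4)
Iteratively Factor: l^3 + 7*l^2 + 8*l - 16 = (l - 1)*(l^2 + 8*l + 16) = (l - 1)*(l + 4)*(l + 4)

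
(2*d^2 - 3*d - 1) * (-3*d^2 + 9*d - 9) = -6*d^4 + 27*d^3 - 42*d^2 + 18*d + 9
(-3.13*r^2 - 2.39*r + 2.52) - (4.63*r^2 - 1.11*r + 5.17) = -7.76*r^2 - 1.28*r - 2.65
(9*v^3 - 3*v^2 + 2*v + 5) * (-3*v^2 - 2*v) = -27*v^5 - 9*v^4 - 19*v^2 - 10*v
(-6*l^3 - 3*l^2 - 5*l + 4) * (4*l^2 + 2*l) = -24*l^5 - 24*l^4 - 26*l^3 + 6*l^2 + 8*l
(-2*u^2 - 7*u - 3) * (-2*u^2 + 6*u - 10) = 4*u^4 + 2*u^3 - 16*u^2 + 52*u + 30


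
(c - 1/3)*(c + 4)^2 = c^3 + 23*c^2/3 + 40*c/3 - 16/3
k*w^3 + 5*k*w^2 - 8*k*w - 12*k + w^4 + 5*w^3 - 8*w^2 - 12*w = (k + w)*(w - 2)*(w + 1)*(w + 6)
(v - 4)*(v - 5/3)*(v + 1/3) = v^3 - 16*v^2/3 + 43*v/9 + 20/9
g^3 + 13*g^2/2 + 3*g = g*(g + 1/2)*(g + 6)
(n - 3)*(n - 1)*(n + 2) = n^3 - 2*n^2 - 5*n + 6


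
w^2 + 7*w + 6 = (w + 1)*(w + 6)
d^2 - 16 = (d - 4)*(d + 4)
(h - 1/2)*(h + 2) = h^2 + 3*h/2 - 1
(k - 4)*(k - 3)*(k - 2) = k^3 - 9*k^2 + 26*k - 24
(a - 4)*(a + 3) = a^2 - a - 12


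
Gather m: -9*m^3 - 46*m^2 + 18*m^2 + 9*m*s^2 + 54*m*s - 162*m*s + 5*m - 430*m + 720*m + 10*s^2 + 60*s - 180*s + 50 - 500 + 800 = -9*m^3 - 28*m^2 + m*(9*s^2 - 108*s + 295) + 10*s^2 - 120*s + 350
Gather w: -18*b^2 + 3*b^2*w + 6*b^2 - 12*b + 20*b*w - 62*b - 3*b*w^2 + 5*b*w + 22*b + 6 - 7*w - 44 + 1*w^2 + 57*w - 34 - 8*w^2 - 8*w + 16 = -12*b^2 - 52*b + w^2*(-3*b - 7) + w*(3*b^2 + 25*b + 42) - 56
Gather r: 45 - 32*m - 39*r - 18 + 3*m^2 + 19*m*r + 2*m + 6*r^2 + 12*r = 3*m^2 - 30*m + 6*r^2 + r*(19*m - 27) + 27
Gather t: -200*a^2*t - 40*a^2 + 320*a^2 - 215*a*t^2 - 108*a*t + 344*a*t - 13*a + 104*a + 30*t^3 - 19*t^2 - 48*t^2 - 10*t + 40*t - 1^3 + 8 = 280*a^2 + 91*a + 30*t^3 + t^2*(-215*a - 67) + t*(-200*a^2 + 236*a + 30) + 7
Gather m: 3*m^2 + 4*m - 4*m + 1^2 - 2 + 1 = 3*m^2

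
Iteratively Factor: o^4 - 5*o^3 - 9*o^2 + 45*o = (o + 3)*(o^3 - 8*o^2 + 15*o) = (o - 5)*(o + 3)*(o^2 - 3*o) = o*(o - 5)*(o + 3)*(o - 3)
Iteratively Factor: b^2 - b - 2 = (b + 1)*(b - 2)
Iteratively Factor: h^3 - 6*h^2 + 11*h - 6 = (h - 1)*(h^2 - 5*h + 6) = (h - 3)*(h - 1)*(h - 2)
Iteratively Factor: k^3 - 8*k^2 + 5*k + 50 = (k - 5)*(k^2 - 3*k - 10) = (k - 5)^2*(k + 2)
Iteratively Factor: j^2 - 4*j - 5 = (j - 5)*(j + 1)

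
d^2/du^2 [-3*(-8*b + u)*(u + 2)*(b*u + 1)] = 48*b^2 - 18*b*u - 12*b - 6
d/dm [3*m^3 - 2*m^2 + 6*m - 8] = 9*m^2 - 4*m + 6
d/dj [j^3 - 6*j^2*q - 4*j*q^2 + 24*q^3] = 3*j^2 - 12*j*q - 4*q^2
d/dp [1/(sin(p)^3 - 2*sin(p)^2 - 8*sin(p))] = (-3*cos(p) + 4/tan(p) + 8*cos(p)/sin(p)^2)/((sin(p) - 4)^2*(sin(p) + 2)^2)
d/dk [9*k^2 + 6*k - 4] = 18*k + 6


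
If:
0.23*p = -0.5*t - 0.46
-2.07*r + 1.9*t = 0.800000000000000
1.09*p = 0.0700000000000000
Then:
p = 0.06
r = -1.26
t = -0.95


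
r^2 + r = r*(r + 1)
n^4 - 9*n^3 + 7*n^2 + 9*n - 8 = (n - 8)*(n - 1)^2*(n + 1)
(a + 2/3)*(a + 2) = a^2 + 8*a/3 + 4/3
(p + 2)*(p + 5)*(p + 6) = p^3 + 13*p^2 + 52*p + 60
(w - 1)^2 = w^2 - 2*w + 1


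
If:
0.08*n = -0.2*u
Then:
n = -2.5*u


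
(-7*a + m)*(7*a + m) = -49*a^2 + m^2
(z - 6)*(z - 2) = z^2 - 8*z + 12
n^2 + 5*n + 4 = (n + 1)*(n + 4)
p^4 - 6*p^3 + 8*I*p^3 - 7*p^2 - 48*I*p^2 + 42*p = p*(p - 6)*(p + I)*(p + 7*I)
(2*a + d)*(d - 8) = 2*a*d - 16*a + d^2 - 8*d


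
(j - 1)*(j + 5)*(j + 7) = j^3 + 11*j^2 + 23*j - 35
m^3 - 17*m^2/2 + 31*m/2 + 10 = (m - 5)*(m - 4)*(m + 1/2)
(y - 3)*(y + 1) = y^2 - 2*y - 3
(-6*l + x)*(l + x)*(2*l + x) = -12*l^3 - 16*l^2*x - 3*l*x^2 + x^3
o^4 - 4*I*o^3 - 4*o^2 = o^2*(o - 2*I)^2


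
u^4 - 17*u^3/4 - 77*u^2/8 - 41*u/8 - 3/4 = (u - 6)*(u + 1/4)*(u + 1/2)*(u + 1)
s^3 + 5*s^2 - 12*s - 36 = (s - 3)*(s + 2)*(s + 6)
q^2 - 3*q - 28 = (q - 7)*(q + 4)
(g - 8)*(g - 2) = g^2 - 10*g + 16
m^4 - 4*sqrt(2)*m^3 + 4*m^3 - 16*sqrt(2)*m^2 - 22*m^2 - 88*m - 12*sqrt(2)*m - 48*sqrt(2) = (m + 4)*(m - 6*sqrt(2))*(m + sqrt(2))^2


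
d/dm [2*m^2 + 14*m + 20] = 4*m + 14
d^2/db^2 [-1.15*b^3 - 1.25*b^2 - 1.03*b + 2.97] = -6.9*b - 2.5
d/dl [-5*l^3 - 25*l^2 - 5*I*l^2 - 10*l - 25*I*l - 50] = -15*l^2 - 10*l*(5 + I) - 10 - 25*I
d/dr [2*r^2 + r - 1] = 4*r + 1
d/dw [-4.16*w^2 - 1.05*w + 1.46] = -8.32*w - 1.05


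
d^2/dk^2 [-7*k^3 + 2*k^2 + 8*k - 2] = 4 - 42*k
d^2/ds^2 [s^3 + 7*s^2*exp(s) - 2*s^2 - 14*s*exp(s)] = 7*s^2*exp(s) + 14*s*exp(s) + 6*s - 14*exp(s) - 4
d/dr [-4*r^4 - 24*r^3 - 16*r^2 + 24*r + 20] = -16*r^3 - 72*r^2 - 32*r + 24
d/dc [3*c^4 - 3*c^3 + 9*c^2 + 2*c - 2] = 12*c^3 - 9*c^2 + 18*c + 2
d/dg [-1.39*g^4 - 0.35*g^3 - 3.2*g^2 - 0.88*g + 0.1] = -5.56*g^3 - 1.05*g^2 - 6.4*g - 0.88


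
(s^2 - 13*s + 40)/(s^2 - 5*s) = (s - 8)/s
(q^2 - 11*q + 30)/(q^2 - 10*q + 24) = (q - 5)/(q - 4)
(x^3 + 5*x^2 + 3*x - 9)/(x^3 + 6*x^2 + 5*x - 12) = (x + 3)/(x + 4)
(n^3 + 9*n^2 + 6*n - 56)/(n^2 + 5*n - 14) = n + 4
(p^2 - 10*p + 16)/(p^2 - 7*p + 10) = (p - 8)/(p - 5)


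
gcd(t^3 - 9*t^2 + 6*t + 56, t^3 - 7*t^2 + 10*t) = 1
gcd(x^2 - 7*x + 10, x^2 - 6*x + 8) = x - 2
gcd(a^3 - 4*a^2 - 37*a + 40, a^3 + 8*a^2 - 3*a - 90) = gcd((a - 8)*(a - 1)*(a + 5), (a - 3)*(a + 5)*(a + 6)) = a + 5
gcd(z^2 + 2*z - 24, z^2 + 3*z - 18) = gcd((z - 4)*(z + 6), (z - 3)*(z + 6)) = z + 6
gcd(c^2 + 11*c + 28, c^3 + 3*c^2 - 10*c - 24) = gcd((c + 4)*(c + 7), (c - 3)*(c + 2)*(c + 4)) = c + 4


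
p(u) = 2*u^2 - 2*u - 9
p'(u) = 4*u - 2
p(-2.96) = 14.44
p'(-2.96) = -13.84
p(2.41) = -2.20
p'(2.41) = 7.64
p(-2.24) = 5.52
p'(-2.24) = -10.96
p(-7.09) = 105.72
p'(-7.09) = -30.36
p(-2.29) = 6.07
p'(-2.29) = -11.16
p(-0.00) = -9.00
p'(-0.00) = -2.00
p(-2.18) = 4.86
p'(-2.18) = -10.72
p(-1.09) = -4.44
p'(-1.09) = -6.36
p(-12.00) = 303.00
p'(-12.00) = -50.00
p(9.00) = 135.00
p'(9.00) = 34.00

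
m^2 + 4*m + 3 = (m + 1)*(m + 3)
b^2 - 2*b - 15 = (b - 5)*(b + 3)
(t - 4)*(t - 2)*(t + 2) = t^3 - 4*t^2 - 4*t + 16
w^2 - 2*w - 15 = (w - 5)*(w + 3)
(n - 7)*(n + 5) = n^2 - 2*n - 35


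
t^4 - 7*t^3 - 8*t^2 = t^2*(t - 8)*(t + 1)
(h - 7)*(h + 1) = h^2 - 6*h - 7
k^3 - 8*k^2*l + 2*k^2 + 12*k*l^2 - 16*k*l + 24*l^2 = (k + 2)*(k - 6*l)*(k - 2*l)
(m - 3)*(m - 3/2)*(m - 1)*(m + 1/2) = m^4 - 5*m^3 + 25*m^2/4 - 9/4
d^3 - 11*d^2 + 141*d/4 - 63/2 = (d - 6)*(d - 7/2)*(d - 3/2)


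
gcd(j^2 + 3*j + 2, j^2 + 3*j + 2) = j^2 + 3*j + 2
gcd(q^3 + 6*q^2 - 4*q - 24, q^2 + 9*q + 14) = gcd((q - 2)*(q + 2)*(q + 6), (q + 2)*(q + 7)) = q + 2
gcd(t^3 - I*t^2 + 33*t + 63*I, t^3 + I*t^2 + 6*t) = t + 3*I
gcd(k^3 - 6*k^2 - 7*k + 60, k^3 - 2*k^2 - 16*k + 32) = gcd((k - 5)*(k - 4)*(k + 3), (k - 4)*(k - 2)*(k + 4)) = k - 4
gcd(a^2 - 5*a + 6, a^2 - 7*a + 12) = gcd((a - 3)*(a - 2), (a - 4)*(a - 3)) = a - 3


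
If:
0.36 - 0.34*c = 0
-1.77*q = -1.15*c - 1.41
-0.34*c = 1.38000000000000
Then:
No Solution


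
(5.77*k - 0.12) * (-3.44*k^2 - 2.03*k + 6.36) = -19.8488*k^3 - 11.3003*k^2 + 36.9408*k - 0.7632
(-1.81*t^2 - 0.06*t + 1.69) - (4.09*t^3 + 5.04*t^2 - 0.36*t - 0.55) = -4.09*t^3 - 6.85*t^2 + 0.3*t + 2.24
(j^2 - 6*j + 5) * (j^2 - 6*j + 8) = j^4 - 12*j^3 + 49*j^2 - 78*j + 40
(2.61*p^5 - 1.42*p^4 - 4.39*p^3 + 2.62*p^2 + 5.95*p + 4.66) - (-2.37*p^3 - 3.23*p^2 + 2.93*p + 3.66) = 2.61*p^5 - 1.42*p^4 - 2.02*p^3 + 5.85*p^2 + 3.02*p + 1.0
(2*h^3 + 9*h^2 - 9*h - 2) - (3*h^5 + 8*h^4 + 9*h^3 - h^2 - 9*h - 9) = -3*h^5 - 8*h^4 - 7*h^3 + 10*h^2 + 7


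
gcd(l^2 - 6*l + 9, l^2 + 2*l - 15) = l - 3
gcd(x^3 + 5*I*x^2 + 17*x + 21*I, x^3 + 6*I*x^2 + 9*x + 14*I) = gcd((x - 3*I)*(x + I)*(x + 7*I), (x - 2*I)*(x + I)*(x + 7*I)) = x^2 + 8*I*x - 7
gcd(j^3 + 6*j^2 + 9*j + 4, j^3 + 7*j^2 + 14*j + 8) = j^2 + 5*j + 4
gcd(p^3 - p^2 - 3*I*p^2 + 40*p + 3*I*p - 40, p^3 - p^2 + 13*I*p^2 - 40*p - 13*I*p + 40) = p^2 + p*(-1 + 5*I) - 5*I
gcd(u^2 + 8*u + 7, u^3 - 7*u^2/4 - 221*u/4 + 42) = u + 7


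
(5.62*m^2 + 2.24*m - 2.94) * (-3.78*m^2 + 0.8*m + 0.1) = -21.2436*m^4 - 3.9712*m^3 + 13.4672*m^2 - 2.128*m - 0.294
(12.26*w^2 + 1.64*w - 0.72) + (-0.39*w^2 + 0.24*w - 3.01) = 11.87*w^2 + 1.88*w - 3.73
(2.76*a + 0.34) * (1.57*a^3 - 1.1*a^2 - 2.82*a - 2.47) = 4.3332*a^4 - 2.5022*a^3 - 8.1572*a^2 - 7.776*a - 0.8398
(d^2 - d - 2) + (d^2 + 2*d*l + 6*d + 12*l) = 2*d^2 + 2*d*l + 5*d + 12*l - 2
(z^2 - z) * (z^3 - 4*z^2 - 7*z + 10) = z^5 - 5*z^4 - 3*z^3 + 17*z^2 - 10*z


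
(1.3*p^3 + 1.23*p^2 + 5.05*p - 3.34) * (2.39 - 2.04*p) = -2.652*p^4 + 0.5978*p^3 - 7.3623*p^2 + 18.8831*p - 7.9826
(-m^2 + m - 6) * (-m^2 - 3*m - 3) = m^4 + 2*m^3 + 6*m^2 + 15*m + 18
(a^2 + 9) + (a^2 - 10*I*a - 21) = 2*a^2 - 10*I*a - 12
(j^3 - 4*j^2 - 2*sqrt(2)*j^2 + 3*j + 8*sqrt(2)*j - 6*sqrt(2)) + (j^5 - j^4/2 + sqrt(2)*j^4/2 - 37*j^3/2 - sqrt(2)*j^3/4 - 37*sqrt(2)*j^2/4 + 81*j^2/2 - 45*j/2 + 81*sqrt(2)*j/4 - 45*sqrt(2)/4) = j^5 - j^4/2 + sqrt(2)*j^4/2 - 35*j^3/2 - sqrt(2)*j^3/4 - 45*sqrt(2)*j^2/4 + 73*j^2/2 - 39*j/2 + 113*sqrt(2)*j/4 - 69*sqrt(2)/4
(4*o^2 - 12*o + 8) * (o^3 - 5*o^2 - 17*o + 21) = 4*o^5 - 32*o^4 + 248*o^2 - 388*o + 168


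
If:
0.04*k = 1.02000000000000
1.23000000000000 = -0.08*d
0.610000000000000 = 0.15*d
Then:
No Solution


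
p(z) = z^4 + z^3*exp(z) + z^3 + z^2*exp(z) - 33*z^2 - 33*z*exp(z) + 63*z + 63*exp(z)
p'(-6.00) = -296.64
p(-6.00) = -485.80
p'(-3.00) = 186.57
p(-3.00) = -424.83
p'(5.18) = 20922.85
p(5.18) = 10584.87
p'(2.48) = -105.11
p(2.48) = 36.97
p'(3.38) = 308.62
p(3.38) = 49.09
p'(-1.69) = 180.22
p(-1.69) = -175.84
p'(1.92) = -76.85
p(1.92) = 90.94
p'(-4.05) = 116.48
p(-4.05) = -591.27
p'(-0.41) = 119.03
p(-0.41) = 19.44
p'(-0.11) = 100.26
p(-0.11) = 52.37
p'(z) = z^3*exp(z) + 4*z^3 + 4*z^2*exp(z) + 3*z^2 - 31*z*exp(z) - 66*z + 30*exp(z) + 63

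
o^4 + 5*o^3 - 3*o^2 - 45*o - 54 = (o - 3)*(o + 2)*(o + 3)^2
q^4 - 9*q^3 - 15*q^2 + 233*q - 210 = (q - 7)*(q - 6)*(q - 1)*(q + 5)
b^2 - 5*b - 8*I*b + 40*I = (b - 5)*(b - 8*I)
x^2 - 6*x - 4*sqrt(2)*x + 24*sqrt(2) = (x - 6)*(x - 4*sqrt(2))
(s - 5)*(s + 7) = s^2 + 2*s - 35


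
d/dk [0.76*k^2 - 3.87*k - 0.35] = 1.52*k - 3.87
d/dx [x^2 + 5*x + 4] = 2*x + 5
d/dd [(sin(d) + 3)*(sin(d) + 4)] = (2*sin(d) + 7)*cos(d)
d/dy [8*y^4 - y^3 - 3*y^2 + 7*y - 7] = 32*y^3 - 3*y^2 - 6*y + 7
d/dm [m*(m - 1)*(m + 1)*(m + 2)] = 4*m^3 + 6*m^2 - 2*m - 2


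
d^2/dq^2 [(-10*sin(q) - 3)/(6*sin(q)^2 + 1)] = 2*(180*sin(q)^5 + 216*sin(q)^4 - 540*sin(q)^3 - 360*sin(q)^2 + 185*sin(q) + 18)/(6*sin(q)^2 + 1)^3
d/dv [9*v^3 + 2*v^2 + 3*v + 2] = 27*v^2 + 4*v + 3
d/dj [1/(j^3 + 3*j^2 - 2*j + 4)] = (-3*j^2 - 6*j + 2)/(j^3 + 3*j^2 - 2*j + 4)^2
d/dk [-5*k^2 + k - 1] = 1 - 10*k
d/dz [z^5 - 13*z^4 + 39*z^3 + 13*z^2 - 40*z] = 5*z^4 - 52*z^3 + 117*z^2 + 26*z - 40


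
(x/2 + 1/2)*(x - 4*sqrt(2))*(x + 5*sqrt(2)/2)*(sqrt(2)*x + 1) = sqrt(2)*x^4/2 - x^3 + sqrt(2)*x^3/2 - 43*sqrt(2)*x^2/4 - x^2 - 43*sqrt(2)*x/4 - 10*x - 10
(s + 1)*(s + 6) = s^2 + 7*s + 6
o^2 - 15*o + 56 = (o - 8)*(o - 7)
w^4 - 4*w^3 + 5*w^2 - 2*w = w*(w - 2)*(w - 1)^2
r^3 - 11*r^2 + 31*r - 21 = (r - 7)*(r - 3)*(r - 1)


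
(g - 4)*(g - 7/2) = g^2 - 15*g/2 + 14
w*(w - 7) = w^2 - 7*w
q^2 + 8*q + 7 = (q + 1)*(q + 7)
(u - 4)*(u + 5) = u^2 + u - 20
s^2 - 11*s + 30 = (s - 6)*(s - 5)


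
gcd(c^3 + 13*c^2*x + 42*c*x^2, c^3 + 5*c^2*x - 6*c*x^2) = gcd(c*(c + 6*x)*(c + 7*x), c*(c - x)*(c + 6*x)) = c^2 + 6*c*x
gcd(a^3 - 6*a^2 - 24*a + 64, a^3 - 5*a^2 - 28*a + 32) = a^2 - 4*a - 32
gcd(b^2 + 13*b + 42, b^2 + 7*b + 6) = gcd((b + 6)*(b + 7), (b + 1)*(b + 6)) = b + 6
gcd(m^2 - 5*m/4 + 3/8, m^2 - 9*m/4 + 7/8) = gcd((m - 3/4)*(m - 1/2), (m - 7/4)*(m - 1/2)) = m - 1/2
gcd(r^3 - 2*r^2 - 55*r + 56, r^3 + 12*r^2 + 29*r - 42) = r^2 + 6*r - 7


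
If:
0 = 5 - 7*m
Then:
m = 5/7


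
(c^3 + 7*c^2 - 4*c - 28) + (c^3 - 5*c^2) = 2*c^3 + 2*c^2 - 4*c - 28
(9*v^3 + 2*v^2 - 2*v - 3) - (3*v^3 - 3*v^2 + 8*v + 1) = 6*v^3 + 5*v^2 - 10*v - 4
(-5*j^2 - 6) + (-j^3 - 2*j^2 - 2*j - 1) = -j^3 - 7*j^2 - 2*j - 7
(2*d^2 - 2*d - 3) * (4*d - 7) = 8*d^3 - 22*d^2 + 2*d + 21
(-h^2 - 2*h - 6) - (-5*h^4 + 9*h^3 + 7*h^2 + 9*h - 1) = 5*h^4 - 9*h^3 - 8*h^2 - 11*h - 5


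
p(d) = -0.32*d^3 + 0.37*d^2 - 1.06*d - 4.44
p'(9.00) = -72.16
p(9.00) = -217.29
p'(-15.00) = -228.16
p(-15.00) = 1174.71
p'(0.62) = -0.97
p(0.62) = -5.03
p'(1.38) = -1.87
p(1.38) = -6.04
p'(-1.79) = -5.46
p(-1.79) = 0.48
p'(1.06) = -1.35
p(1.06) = -5.53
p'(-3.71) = -17.02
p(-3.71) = 20.93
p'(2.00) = -3.42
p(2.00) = -7.64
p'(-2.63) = -9.65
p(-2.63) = 6.73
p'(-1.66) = -4.93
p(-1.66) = -0.20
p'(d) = -0.96*d^2 + 0.74*d - 1.06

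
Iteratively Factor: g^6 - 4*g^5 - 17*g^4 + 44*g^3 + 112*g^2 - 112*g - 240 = (g + 2)*(g^5 - 6*g^4 - 5*g^3 + 54*g^2 + 4*g - 120) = (g + 2)^2*(g^4 - 8*g^3 + 11*g^2 + 32*g - 60) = (g - 5)*(g + 2)^2*(g^3 - 3*g^2 - 4*g + 12) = (g - 5)*(g + 2)^3*(g^2 - 5*g + 6) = (g - 5)*(g - 3)*(g + 2)^3*(g - 2)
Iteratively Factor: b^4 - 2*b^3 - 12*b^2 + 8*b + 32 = (b + 2)*(b^3 - 4*b^2 - 4*b + 16) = (b - 2)*(b + 2)*(b^2 - 2*b - 8) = (b - 2)*(b + 2)^2*(b - 4)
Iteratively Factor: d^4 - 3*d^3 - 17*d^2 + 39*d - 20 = (d - 1)*(d^3 - 2*d^2 - 19*d + 20) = (d - 1)^2*(d^2 - d - 20) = (d - 5)*(d - 1)^2*(d + 4)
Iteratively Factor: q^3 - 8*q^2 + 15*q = (q - 5)*(q^2 - 3*q) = (q - 5)*(q - 3)*(q)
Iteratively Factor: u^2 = (u)*(u)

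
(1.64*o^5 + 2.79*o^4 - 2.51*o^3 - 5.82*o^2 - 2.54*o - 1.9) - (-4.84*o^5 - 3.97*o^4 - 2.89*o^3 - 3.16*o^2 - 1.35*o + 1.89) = 6.48*o^5 + 6.76*o^4 + 0.38*o^3 - 2.66*o^2 - 1.19*o - 3.79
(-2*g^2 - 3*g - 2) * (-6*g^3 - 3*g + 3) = 12*g^5 + 18*g^4 + 18*g^3 + 3*g^2 - 3*g - 6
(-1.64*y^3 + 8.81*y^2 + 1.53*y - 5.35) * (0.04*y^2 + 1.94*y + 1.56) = -0.0656*y^5 - 2.8292*y^4 + 14.5942*y^3 + 16.4978*y^2 - 7.9922*y - 8.346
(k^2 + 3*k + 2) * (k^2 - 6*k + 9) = k^4 - 3*k^3 - 7*k^2 + 15*k + 18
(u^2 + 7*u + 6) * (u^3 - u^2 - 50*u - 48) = u^5 + 6*u^4 - 51*u^3 - 404*u^2 - 636*u - 288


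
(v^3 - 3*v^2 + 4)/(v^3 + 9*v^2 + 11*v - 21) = (v^3 - 3*v^2 + 4)/(v^3 + 9*v^2 + 11*v - 21)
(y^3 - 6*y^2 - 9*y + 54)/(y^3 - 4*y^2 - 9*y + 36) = (y - 6)/(y - 4)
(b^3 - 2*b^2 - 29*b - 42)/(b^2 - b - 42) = (b^2 + 5*b + 6)/(b + 6)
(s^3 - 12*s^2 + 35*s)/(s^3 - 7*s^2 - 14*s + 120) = s*(s - 7)/(s^2 - 2*s - 24)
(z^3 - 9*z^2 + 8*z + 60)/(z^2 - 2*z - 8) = (z^2 - 11*z + 30)/(z - 4)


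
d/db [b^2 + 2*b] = 2*b + 2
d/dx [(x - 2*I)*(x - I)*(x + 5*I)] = 3*x^2 + 4*I*x + 13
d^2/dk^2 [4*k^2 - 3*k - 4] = 8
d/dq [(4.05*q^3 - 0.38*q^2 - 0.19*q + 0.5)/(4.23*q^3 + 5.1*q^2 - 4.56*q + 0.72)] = (22.2624*q^4 - 35.3286*q^3 + 5.1048*q^2 - 5.6472*q + 2.1432)/(17.8929*q^6 + 43.146*q^5 - 12.5676*q^4 - 40.4208*q^3 + 28.1376*q^2 - 6.5664*q + 0.5184)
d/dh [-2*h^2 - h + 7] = -4*h - 1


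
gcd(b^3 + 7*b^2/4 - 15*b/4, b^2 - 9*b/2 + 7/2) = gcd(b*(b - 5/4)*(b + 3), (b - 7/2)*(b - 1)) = 1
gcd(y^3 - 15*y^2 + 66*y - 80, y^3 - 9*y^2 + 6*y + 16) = y^2 - 10*y + 16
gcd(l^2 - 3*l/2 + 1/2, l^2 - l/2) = l - 1/2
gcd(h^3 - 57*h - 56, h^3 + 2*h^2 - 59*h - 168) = h^2 - h - 56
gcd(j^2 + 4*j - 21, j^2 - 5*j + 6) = j - 3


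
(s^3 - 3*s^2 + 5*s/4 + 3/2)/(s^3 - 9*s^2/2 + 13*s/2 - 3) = (s + 1/2)/(s - 1)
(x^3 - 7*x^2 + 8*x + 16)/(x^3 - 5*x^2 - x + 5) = (x^2 - 8*x + 16)/(x^2 - 6*x + 5)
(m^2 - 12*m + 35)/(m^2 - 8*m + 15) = (m - 7)/(m - 3)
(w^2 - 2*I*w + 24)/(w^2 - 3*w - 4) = (-w^2 + 2*I*w - 24)/(-w^2 + 3*w + 4)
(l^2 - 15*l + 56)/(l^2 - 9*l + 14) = (l - 8)/(l - 2)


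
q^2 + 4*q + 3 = (q + 1)*(q + 3)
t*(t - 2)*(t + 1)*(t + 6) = t^4 + 5*t^3 - 8*t^2 - 12*t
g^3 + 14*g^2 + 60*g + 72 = (g + 2)*(g + 6)^2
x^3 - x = x*(x - 1)*(x + 1)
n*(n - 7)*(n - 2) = n^3 - 9*n^2 + 14*n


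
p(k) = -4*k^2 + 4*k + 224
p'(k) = 4 - 8*k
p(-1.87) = 202.53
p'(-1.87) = 18.96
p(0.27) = 224.79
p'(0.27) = 1.84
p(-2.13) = 197.33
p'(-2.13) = 21.04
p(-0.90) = 217.16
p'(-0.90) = 11.20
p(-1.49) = 209.16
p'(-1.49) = 15.92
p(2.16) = 213.98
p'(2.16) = -13.28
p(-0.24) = 222.81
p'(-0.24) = 5.92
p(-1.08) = 215.01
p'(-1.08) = 12.64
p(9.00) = -64.00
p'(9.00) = -68.00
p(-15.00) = -736.00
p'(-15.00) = 124.00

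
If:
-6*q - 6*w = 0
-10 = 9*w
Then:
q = 10/9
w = -10/9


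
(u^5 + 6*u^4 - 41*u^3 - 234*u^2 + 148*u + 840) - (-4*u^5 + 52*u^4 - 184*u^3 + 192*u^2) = 5*u^5 - 46*u^4 + 143*u^3 - 426*u^2 + 148*u + 840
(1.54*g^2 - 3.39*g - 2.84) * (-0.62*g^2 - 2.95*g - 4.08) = -0.9548*g^4 - 2.4412*g^3 + 5.4781*g^2 + 22.2092*g + 11.5872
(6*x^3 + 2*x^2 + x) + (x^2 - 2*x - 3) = 6*x^3 + 3*x^2 - x - 3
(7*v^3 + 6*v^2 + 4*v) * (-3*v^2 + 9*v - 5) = -21*v^5 + 45*v^4 + 7*v^3 + 6*v^2 - 20*v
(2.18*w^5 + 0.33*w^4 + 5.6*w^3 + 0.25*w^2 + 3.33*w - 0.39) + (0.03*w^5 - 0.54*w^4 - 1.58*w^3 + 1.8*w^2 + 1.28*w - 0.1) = 2.21*w^5 - 0.21*w^4 + 4.02*w^3 + 2.05*w^2 + 4.61*w - 0.49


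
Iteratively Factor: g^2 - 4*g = (g - 4)*(g)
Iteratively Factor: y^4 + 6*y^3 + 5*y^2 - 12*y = (y + 3)*(y^3 + 3*y^2 - 4*y) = y*(y + 3)*(y^2 + 3*y - 4) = y*(y + 3)*(y + 4)*(y - 1)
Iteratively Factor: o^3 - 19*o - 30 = (o + 3)*(o^2 - 3*o - 10) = (o - 5)*(o + 3)*(o + 2)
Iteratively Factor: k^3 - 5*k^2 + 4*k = (k - 1)*(k^2 - 4*k) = (k - 4)*(k - 1)*(k)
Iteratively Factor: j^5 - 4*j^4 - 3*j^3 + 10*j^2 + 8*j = (j)*(j^4 - 4*j^3 - 3*j^2 + 10*j + 8) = j*(j - 2)*(j^3 - 2*j^2 - 7*j - 4) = j*(j - 4)*(j - 2)*(j^2 + 2*j + 1) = j*(j - 4)*(j - 2)*(j + 1)*(j + 1)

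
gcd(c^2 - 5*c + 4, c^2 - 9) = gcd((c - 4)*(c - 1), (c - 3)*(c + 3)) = 1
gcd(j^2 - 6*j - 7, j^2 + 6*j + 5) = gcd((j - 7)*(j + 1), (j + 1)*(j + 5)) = j + 1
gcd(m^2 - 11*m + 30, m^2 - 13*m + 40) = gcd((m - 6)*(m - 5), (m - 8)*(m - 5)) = m - 5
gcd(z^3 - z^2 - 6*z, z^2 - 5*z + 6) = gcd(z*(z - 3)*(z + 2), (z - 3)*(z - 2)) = z - 3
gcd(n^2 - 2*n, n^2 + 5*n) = n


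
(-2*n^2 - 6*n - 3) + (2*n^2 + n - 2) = -5*n - 5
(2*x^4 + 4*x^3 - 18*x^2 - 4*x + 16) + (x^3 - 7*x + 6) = 2*x^4 + 5*x^3 - 18*x^2 - 11*x + 22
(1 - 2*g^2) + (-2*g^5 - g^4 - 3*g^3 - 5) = -2*g^5 - g^4 - 3*g^3 - 2*g^2 - 4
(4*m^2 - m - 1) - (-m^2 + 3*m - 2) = 5*m^2 - 4*m + 1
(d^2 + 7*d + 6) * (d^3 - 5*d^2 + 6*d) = d^5 + 2*d^4 - 23*d^3 + 12*d^2 + 36*d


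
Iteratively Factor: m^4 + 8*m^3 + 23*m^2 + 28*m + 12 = (m + 2)*(m^3 + 6*m^2 + 11*m + 6) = (m + 2)^2*(m^2 + 4*m + 3) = (m + 1)*(m + 2)^2*(m + 3)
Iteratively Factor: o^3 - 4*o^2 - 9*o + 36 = (o + 3)*(o^2 - 7*o + 12) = (o - 3)*(o + 3)*(o - 4)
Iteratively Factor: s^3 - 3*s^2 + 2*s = (s - 2)*(s^2 - s) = (s - 2)*(s - 1)*(s)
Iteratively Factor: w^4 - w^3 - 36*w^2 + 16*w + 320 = (w + 4)*(w^3 - 5*w^2 - 16*w + 80) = (w - 5)*(w + 4)*(w^2 - 16) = (w - 5)*(w + 4)^2*(w - 4)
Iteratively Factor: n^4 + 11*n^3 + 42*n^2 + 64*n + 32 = (n + 1)*(n^3 + 10*n^2 + 32*n + 32) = (n + 1)*(n + 4)*(n^2 + 6*n + 8) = (n + 1)*(n + 2)*(n + 4)*(n + 4)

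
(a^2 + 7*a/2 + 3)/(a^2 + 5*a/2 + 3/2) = (a + 2)/(a + 1)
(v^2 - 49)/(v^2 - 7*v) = (v + 7)/v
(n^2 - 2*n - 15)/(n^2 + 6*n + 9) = (n - 5)/(n + 3)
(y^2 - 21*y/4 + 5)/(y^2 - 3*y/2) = (4*y^2 - 21*y + 20)/(2*y*(2*y - 3))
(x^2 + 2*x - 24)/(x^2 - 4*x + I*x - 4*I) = (x + 6)/(x + I)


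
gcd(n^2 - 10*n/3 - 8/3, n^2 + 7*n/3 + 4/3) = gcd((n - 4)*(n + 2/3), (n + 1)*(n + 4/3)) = 1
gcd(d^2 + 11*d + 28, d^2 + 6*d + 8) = d + 4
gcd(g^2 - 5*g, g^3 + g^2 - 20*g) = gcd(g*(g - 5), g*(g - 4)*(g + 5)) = g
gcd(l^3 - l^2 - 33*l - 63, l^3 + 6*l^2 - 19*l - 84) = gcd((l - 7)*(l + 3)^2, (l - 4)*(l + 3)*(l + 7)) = l + 3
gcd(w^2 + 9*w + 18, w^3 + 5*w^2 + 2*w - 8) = 1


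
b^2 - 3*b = b*(b - 3)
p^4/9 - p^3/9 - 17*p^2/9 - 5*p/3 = p*(p/3 + 1/3)*(p/3 + 1)*(p - 5)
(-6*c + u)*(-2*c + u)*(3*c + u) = 36*c^3 - 12*c^2*u - 5*c*u^2 + u^3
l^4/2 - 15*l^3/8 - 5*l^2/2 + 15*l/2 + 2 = (l/2 + 1)*(l - 4)*(l - 2)*(l + 1/4)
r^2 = r^2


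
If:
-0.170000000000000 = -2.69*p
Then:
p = 0.06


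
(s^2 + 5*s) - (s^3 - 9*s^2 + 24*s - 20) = -s^3 + 10*s^2 - 19*s + 20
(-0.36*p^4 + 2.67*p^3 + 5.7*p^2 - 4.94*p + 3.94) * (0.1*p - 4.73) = -0.036*p^5 + 1.9698*p^4 - 12.0591*p^3 - 27.455*p^2 + 23.7602*p - 18.6362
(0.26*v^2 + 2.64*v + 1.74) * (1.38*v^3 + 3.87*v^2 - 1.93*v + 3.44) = 0.3588*v^5 + 4.6494*v^4 + 12.1162*v^3 + 2.533*v^2 + 5.7234*v + 5.9856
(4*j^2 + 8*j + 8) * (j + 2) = 4*j^3 + 16*j^2 + 24*j + 16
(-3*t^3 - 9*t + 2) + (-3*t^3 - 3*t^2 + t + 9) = -6*t^3 - 3*t^2 - 8*t + 11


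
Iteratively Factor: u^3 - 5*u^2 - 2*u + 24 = (u - 3)*(u^2 - 2*u - 8) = (u - 4)*(u - 3)*(u + 2)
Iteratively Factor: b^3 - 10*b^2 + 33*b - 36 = (b - 3)*(b^2 - 7*b + 12) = (b - 3)^2*(b - 4)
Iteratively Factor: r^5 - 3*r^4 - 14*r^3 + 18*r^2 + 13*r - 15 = (r - 5)*(r^4 + 2*r^3 - 4*r^2 - 2*r + 3) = (r - 5)*(r - 1)*(r^3 + 3*r^2 - r - 3) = (r - 5)*(r - 1)*(r + 1)*(r^2 + 2*r - 3) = (r - 5)*(r - 1)^2*(r + 1)*(r + 3)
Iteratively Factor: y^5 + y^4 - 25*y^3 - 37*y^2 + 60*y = (y - 5)*(y^4 + 6*y^3 + 5*y^2 - 12*y) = (y - 5)*(y + 3)*(y^3 + 3*y^2 - 4*y) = (y - 5)*(y - 1)*(y + 3)*(y^2 + 4*y) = (y - 5)*(y - 1)*(y + 3)*(y + 4)*(y)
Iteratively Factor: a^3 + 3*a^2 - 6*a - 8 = (a + 1)*(a^2 + 2*a - 8) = (a + 1)*(a + 4)*(a - 2)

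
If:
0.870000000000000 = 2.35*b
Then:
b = 0.37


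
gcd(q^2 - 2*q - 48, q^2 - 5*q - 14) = 1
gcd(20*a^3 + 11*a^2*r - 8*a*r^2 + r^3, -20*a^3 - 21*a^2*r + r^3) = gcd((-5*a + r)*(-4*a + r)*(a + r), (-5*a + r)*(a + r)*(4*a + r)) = -5*a^2 - 4*a*r + r^2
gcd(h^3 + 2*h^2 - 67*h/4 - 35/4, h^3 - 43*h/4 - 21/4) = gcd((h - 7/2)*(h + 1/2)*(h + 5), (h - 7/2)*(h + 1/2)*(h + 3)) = h^2 - 3*h - 7/4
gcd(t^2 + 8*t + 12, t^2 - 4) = t + 2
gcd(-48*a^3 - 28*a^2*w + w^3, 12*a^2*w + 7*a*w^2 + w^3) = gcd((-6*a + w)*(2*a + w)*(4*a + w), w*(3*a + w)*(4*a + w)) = 4*a + w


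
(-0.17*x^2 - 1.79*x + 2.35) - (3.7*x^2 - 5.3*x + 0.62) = -3.87*x^2 + 3.51*x + 1.73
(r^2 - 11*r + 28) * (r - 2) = r^3 - 13*r^2 + 50*r - 56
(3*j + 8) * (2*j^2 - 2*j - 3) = 6*j^3 + 10*j^2 - 25*j - 24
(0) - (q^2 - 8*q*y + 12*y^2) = -q^2 + 8*q*y - 12*y^2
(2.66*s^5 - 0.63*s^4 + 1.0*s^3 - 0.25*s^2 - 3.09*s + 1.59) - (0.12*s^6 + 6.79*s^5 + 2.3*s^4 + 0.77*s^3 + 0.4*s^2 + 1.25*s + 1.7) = -0.12*s^6 - 4.13*s^5 - 2.93*s^4 + 0.23*s^3 - 0.65*s^2 - 4.34*s - 0.11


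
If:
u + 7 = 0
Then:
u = -7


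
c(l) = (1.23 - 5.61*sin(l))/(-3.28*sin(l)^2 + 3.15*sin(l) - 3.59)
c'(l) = (1.23 - 5.61*sin(l))*(6.56*sin(l)*cos(l) - 3.15*cos(l))/(-3.28*sin(l)^2 + 3.15*sin(l) - 3.59)^2 - 5.61*cos(l)/(-3.28*sin(l)^2 + 3.15*sin(l) - 3.59) = (-18.4008*sin(l)^2 + 8.0688*sin(l) + 16.2654)*cos(l)/(10.7584*sin(l)^4 - 20.664*sin(l)^3 + 33.4729*sin(l)^2 - 22.617*sin(l) + 12.8881)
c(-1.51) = -0.68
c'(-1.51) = -0.01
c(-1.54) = -0.68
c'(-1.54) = -0.00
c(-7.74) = -0.68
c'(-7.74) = -0.01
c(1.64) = 1.18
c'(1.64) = -0.03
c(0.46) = 0.44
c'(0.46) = 1.80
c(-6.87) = -0.68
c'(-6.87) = 0.13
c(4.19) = -0.69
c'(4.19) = 0.03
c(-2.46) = -0.69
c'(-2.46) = -0.06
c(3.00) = -0.14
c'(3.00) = -1.64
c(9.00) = 0.38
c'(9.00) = -1.85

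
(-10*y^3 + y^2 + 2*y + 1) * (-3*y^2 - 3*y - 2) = 30*y^5 + 27*y^4 + 11*y^3 - 11*y^2 - 7*y - 2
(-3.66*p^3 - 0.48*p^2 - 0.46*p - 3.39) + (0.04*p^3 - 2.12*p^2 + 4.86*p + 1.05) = -3.62*p^3 - 2.6*p^2 + 4.4*p - 2.34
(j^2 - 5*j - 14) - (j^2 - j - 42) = 28 - 4*j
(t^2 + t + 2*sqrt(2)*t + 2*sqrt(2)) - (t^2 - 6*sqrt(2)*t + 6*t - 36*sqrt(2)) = -5*t + 8*sqrt(2)*t + 38*sqrt(2)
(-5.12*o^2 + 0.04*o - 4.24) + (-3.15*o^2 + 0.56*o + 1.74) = -8.27*o^2 + 0.6*o - 2.5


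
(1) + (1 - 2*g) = 2 - 2*g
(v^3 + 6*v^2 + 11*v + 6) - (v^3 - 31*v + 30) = 6*v^2 + 42*v - 24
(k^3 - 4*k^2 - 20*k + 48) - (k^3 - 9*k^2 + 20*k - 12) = 5*k^2 - 40*k + 60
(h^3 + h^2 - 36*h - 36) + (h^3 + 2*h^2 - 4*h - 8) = 2*h^3 + 3*h^2 - 40*h - 44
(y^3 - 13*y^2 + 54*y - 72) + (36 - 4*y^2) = y^3 - 17*y^2 + 54*y - 36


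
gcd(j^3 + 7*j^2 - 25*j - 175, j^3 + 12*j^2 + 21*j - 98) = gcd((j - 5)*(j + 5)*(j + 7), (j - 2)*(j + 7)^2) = j + 7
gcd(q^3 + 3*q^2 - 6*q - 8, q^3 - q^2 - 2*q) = q^2 - q - 2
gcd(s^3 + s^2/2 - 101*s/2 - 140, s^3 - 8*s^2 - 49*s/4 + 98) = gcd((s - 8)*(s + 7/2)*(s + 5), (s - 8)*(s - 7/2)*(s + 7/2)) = s^2 - 9*s/2 - 28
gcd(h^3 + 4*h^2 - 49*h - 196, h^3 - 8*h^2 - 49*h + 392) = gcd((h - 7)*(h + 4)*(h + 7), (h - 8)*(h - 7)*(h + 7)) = h^2 - 49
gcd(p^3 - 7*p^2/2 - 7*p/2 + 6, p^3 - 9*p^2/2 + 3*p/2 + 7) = 1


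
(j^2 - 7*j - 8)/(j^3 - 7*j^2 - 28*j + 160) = (j + 1)/(j^2 + j - 20)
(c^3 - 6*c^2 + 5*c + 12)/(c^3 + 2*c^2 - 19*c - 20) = (c - 3)/(c + 5)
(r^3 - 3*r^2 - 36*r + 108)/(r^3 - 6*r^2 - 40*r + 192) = (r^2 - 9*r + 18)/(r^2 - 12*r + 32)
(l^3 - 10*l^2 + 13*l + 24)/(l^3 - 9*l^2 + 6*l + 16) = (l - 3)/(l - 2)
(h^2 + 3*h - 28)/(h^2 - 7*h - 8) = (-h^2 - 3*h + 28)/(-h^2 + 7*h + 8)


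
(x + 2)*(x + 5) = x^2 + 7*x + 10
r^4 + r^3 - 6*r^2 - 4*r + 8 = (r - 2)*(r - 1)*(r + 2)^2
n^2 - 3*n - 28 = (n - 7)*(n + 4)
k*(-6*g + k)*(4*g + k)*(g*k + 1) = -24*g^3*k^2 - 2*g^2*k^3 - 24*g^2*k + g*k^4 - 2*g*k^2 + k^3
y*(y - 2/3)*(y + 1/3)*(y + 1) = y^4 + 2*y^3/3 - 5*y^2/9 - 2*y/9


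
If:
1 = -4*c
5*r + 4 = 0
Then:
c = -1/4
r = -4/5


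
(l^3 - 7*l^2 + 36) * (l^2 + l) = l^5 - 6*l^4 - 7*l^3 + 36*l^2 + 36*l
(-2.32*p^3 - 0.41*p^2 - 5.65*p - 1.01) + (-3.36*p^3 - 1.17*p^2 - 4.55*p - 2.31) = -5.68*p^3 - 1.58*p^2 - 10.2*p - 3.32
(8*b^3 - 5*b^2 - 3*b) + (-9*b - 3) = 8*b^3 - 5*b^2 - 12*b - 3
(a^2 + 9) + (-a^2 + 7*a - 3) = 7*a + 6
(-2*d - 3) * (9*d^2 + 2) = -18*d^3 - 27*d^2 - 4*d - 6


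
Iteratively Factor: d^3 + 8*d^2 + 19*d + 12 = (d + 1)*(d^2 + 7*d + 12) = (d + 1)*(d + 3)*(d + 4)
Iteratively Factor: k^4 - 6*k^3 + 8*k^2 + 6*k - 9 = (k + 1)*(k^3 - 7*k^2 + 15*k - 9) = (k - 3)*(k + 1)*(k^2 - 4*k + 3) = (k - 3)^2*(k + 1)*(k - 1)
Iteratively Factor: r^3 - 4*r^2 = (r - 4)*(r^2) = r*(r - 4)*(r)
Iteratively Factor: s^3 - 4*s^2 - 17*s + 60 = (s - 3)*(s^2 - s - 20) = (s - 5)*(s - 3)*(s + 4)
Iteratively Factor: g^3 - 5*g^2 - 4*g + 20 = (g - 5)*(g^2 - 4) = (g - 5)*(g + 2)*(g - 2)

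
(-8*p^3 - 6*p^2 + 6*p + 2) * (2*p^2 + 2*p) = -16*p^5 - 28*p^4 + 16*p^2 + 4*p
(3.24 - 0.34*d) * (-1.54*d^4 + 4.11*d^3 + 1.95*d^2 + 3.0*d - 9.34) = 0.5236*d^5 - 6.387*d^4 + 12.6534*d^3 + 5.298*d^2 + 12.8956*d - 30.2616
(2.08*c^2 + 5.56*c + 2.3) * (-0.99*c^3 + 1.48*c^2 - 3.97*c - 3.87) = -2.0592*c^5 - 2.426*c^4 - 2.3058*c^3 - 26.7188*c^2 - 30.6482*c - 8.901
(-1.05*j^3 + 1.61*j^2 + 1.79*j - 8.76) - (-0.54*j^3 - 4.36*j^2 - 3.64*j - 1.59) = -0.51*j^3 + 5.97*j^2 + 5.43*j - 7.17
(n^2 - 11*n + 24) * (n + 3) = n^3 - 8*n^2 - 9*n + 72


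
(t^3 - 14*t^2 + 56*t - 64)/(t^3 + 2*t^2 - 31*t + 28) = (t^2 - 10*t + 16)/(t^2 + 6*t - 7)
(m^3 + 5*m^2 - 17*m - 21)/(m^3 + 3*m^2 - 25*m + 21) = (m + 1)/(m - 1)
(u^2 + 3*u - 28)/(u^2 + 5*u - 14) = (u - 4)/(u - 2)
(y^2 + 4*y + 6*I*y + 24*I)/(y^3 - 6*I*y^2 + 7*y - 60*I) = (y^2 + y*(4 + 6*I) + 24*I)/(y^3 - 6*I*y^2 + 7*y - 60*I)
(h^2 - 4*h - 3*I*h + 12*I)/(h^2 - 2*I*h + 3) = (h - 4)/(h + I)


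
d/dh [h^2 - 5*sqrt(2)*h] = 2*h - 5*sqrt(2)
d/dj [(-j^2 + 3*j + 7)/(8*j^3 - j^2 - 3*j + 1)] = 2*(4*j^4 - 24*j^3 - 81*j^2 + 6*j + 12)/(64*j^6 - 16*j^5 - 47*j^4 + 22*j^3 + 7*j^2 - 6*j + 1)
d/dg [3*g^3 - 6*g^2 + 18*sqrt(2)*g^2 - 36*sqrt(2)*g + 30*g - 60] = 9*g^2 - 12*g + 36*sqrt(2)*g - 36*sqrt(2) + 30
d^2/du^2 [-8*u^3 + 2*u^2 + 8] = 4 - 48*u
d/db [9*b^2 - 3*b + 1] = 18*b - 3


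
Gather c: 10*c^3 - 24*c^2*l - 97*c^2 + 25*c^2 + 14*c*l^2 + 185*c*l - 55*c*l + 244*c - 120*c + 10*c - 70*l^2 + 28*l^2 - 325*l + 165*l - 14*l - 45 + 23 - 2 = 10*c^3 + c^2*(-24*l - 72) + c*(14*l^2 + 130*l + 134) - 42*l^2 - 174*l - 24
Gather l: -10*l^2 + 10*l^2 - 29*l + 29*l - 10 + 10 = 0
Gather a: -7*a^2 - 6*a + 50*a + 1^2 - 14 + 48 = -7*a^2 + 44*a + 35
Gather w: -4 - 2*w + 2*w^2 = 2*w^2 - 2*w - 4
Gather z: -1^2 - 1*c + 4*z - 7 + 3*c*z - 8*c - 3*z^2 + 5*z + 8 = -9*c - 3*z^2 + z*(3*c + 9)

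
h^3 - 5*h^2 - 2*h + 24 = (h - 4)*(h - 3)*(h + 2)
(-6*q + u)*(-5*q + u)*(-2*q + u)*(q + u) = -60*q^4 - 8*q^3*u + 39*q^2*u^2 - 12*q*u^3 + u^4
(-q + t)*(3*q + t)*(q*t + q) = -3*q^3*t - 3*q^3 + 2*q^2*t^2 + 2*q^2*t + q*t^3 + q*t^2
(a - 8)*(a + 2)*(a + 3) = a^3 - 3*a^2 - 34*a - 48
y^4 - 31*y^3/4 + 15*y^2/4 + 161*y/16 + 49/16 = (y - 7)*(y - 7/4)*(y + 1/2)^2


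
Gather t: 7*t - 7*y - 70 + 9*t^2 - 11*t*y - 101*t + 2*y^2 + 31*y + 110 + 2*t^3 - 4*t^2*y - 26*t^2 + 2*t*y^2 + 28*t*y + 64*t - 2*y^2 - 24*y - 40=2*t^3 + t^2*(-4*y - 17) + t*(2*y^2 + 17*y - 30)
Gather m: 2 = 2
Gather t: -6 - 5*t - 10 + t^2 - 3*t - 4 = t^2 - 8*t - 20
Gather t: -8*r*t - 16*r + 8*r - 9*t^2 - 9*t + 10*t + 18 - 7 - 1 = -8*r - 9*t^2 + t*(1 - 8*r) + 10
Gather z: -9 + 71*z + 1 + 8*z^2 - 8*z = 8*z^2 + 63*z - 8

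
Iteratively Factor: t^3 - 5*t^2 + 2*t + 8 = (t + 1)*(t^2 - 6*t + 8) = (t - 2)*(t + 1)*(t - 4)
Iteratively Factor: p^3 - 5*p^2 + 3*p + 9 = (p + 1)*(p^2 - 6*p + 9) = (p - 3)*(p + 1)*(p - 3)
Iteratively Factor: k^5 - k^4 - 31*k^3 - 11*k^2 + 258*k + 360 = (k + 2)*(k^4 - 3*k^3 - 25*k^2 + 39*k + 180) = (k + 2)*(k + 3)*(k^3 - 6*k^2 - 7*k + 60) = (k - 5)*(k + 2)*(k + 3)*(k^2 - k - 12) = (k - 5)*(k - 4)*(k + 2)*(k + 3)*(k + 3)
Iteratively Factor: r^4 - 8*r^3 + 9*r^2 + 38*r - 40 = (r - 5)*(r^3 - 3*r^2 - 6*r + 8) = (r - 5)*(r - 1)*(r^2 - 2*r - 8) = (r - 5)*(r - 1)*(r + 2)*(r - 4)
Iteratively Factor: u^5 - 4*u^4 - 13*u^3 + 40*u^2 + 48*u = (u - 4)*(u^4 - 13*u^2 - 12*u) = u*(u - 4)*(u^3 - 13*u - 12) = u*(u - 4)^2*(u^2 + 4*u + 3) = u*(u - 4)^2*(u + 3)*(u + 1)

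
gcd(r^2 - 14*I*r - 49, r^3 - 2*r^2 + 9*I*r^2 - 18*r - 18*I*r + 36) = 1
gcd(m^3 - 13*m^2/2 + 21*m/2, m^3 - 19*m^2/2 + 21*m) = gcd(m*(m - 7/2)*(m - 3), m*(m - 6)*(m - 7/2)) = m^2 - 7*m/2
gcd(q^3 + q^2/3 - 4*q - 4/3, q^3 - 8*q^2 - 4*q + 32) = q^2 - 4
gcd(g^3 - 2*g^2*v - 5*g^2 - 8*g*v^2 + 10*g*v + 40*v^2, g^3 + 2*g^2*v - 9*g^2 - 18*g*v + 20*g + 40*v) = g^2 + 2*g*v - 5*g - 10*v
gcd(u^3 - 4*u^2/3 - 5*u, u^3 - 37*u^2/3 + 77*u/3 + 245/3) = u + 5/3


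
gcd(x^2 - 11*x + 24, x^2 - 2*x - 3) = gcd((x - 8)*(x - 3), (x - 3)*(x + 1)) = x - 3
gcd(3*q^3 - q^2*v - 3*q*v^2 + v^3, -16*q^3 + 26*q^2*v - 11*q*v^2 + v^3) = q - v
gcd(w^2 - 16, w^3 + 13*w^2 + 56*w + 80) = w + 4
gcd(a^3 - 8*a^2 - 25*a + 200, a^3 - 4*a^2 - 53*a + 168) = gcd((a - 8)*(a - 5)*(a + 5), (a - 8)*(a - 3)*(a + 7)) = a - 8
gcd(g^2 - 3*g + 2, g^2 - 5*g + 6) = g - 2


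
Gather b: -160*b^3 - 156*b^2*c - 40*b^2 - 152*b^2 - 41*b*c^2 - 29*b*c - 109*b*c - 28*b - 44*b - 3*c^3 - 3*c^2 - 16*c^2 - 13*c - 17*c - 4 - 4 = -160*b^3 + b^2*(-156*c - 192) + b*(-41*c^2 - 138*c - 72) - 3*c^3 - 19*c^2 - 30*c - 8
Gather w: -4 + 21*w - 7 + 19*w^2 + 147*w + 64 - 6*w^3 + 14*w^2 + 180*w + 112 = -6*w^3 + 33*w^2 + 348*w + 165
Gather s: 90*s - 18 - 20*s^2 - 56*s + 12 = -20*s^2 + 34*s - 6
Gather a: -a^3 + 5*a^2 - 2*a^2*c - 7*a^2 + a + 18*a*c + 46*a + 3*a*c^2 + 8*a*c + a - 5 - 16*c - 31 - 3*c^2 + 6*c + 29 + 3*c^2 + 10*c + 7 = -a^3 + a^2*(-2*c - 2) + a*(3*c^2 + 26*c + 48)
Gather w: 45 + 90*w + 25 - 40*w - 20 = 50*w + 50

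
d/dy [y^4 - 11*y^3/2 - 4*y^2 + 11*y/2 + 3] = 4*y^3 - 33*y^2/2 - 8*y + 11/2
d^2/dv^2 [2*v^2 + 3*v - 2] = 4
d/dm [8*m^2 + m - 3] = 16*m + 1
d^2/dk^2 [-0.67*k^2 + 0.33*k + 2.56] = -1.34000000000000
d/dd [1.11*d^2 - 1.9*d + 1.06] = 2.22*d - 1.9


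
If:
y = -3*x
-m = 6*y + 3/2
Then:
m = -6*y - 3/2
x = -y/3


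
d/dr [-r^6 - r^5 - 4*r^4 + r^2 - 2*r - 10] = -6*r^5 - 5*r^4 - 16*r^3 + 2*r - 2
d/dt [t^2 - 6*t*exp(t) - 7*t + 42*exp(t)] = -6*t*exp(t) + 2*t + 36*exp(t) - 7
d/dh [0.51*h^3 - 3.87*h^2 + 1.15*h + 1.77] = 1.53*h^2 - 7.74*h + 1.15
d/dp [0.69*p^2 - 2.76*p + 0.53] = 1.38*p - 2.76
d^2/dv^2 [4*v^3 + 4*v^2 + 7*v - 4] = 24*v + 8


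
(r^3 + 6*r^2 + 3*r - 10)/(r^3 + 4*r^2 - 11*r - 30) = (r - 1)/(r - 3)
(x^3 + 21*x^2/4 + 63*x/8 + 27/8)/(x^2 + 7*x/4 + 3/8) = (4*x^2 + 15*x + 9)/(4*x + 1)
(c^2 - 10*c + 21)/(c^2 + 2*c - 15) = (c - 7)/(c + 5)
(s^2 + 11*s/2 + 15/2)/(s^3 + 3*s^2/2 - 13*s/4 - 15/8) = 4*(s + 3)/(4*s^2 - 4*s - 3)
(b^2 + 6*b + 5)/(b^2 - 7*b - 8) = (b + 5)/(b - 8)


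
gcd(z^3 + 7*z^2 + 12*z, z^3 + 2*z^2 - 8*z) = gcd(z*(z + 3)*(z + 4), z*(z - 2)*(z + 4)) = z^2 + 4*z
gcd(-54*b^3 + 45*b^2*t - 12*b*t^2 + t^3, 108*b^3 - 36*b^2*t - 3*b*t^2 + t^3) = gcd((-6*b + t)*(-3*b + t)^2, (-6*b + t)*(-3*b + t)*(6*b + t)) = 18*b^2 - 9*b*t + t^2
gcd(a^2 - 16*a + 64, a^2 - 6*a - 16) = a - 8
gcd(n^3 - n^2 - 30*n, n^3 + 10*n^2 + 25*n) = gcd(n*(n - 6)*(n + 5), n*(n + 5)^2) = n^2 + 5*n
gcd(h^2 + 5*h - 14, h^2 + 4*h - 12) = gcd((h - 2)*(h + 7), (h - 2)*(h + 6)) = h - 2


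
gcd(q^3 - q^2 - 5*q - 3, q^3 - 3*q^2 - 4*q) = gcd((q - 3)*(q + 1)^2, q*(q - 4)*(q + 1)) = q + 1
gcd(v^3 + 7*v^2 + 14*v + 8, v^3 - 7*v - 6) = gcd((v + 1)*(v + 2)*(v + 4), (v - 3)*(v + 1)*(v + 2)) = v^2 + 3*v + 2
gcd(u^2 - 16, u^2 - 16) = u^2 - 16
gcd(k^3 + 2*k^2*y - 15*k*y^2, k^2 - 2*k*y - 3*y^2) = -k + 3*y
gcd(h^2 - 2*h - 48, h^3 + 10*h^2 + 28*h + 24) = h + 6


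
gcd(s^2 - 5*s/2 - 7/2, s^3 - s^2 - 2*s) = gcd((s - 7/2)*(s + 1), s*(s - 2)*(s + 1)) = s + 1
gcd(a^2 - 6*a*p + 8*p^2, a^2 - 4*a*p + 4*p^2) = -a + 2*p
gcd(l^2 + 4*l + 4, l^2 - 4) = l + 2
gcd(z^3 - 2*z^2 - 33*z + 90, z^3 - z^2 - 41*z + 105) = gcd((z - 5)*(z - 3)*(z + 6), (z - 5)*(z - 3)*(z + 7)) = z^2 - 8*z + 15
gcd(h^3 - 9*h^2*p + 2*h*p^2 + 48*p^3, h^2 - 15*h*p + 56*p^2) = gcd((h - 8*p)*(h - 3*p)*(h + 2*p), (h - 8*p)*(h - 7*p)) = -h + 8*p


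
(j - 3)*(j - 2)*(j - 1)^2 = j^4 - 7*j^3 + 17*j^2 - 17*j + 6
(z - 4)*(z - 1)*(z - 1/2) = z^3 - 11*z^2/2 + 13*z/2 - 2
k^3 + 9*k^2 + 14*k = k*(k + 2)*(k + 7)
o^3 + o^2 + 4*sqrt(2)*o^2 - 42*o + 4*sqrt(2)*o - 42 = (o + 1)*(o - 3*sqrt(2))*(o + 7*sqrt(2))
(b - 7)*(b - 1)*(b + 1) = b^3 - 7*b^2 - b + 7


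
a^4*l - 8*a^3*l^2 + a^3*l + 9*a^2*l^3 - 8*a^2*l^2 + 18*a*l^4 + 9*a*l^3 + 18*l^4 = (a - 6*l)*(a - 3*l)*(a + l)*(a*l + l)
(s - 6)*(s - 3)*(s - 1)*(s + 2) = s^4 - 8*s^3 + 7*s^2 + 36*s - 36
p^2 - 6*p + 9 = (p - 3)^2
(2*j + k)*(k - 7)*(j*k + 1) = 2*j^2*k^2 - 14*j^2*k + j*k^3 - 7*j*k^2 + 2*j*k - 14*j + k^2 - 7*k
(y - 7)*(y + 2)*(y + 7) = y^3 + 2*y^2 - 49*y - 98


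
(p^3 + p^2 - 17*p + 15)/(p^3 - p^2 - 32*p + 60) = (p^3 + p^2 - 17*p + 15)/(p^3 - p^2 - 32*p + 60)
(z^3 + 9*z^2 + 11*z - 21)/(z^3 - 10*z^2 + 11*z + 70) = (z^3 + 9*z^2 + 11*z - 21)/(z^3 - 10*z^2 + 11*z + 70)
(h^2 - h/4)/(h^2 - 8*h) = (h - 1/4)/(h - 8)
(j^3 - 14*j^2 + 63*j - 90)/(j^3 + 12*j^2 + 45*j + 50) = (j^3 - 14*j^2 + 63*j - 90)/(j^3 + 12*j^2 + 45*j + 50)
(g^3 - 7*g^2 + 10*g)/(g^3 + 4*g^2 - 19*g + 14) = g*(g - 5)/(g^2 + 6*g - 7)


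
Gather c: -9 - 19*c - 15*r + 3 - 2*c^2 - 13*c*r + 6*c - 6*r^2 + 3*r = -2*c^2 + c*(-13*r - 13) - 6*r^2 - 12*r - 6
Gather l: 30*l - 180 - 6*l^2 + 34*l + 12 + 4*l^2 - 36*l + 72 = -2*l^2 + 28*l - 96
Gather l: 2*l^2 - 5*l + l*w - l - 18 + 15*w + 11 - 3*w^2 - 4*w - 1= 2*l^2 + l*(w - 6) - 3*w^2 + 11*w - 8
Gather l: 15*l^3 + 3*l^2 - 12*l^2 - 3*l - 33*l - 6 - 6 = 15*l^3 - 9*l^2 - 36*l - 12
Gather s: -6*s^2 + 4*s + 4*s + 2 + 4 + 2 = -6*s^2 + 8*s + 8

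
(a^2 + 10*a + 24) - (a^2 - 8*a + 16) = 18*a + 8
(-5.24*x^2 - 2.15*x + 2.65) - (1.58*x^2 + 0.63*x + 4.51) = -6.82*x^2 - 2.78*x - 1.86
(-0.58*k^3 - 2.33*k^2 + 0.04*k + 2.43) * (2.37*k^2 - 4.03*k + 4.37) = -1.3746*k^5 - 3.1847*k^4 + 6.9501*k^3 - 4.5842*k^2 - 9.6181*k + 10.6191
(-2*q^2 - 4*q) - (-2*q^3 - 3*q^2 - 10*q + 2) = 2*q^3 + q^2 + 6*q - 2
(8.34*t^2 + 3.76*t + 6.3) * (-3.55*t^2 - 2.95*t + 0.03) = -29.607*t^4 - 37.951*t^3 - 33.2068*t^2 - 18.4722*t + 0.189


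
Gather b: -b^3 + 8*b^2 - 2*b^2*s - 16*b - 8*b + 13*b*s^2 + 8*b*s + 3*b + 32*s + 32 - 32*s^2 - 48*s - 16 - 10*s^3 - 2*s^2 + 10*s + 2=-b^3 + b^2*(8 - 2*s) + b*(13*s^2 + 8*s - 21) - 10*s^3 - 34*s^2 - 6*s + 18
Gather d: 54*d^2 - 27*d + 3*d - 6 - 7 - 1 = 54*d^2 - 24*d - 14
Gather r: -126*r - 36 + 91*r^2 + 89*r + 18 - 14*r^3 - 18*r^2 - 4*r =-14*r^3 + 73*r^2 - 41*r - 18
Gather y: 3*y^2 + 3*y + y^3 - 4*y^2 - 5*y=y^3 - y^2 - 2*y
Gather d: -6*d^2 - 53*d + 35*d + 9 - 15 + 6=-6*d^2 - 18*d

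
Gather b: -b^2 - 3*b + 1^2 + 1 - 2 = -b^2 - 3*b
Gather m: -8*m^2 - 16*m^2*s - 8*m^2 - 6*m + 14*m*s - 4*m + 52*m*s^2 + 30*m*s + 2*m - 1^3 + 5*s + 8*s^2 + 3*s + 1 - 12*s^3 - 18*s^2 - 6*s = m^2*(-16*s - 16) + m*(52*s^2 + 44*s - 8) - 12*s^3 - 10*s^2 + 2*s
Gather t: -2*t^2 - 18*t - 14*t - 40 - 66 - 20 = -2*t^2 - 32*t - 126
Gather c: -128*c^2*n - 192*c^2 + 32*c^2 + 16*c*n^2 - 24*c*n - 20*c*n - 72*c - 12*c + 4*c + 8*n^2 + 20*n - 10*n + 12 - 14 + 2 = c^2*(-128*n - 160) + c*(16*n^2 - 44*n - 80) + 8*n^2 + 10*n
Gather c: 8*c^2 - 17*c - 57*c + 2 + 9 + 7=8*c^2 - 74*c + 18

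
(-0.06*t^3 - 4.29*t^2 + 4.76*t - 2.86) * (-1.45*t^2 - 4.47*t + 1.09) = 0.087*t^5 + 6.4887*t^4 + 12.2089*t^3 - 21.8063*t^2 + 17.9726*t - 3.1174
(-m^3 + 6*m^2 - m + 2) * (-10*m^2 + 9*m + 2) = 10*m^5 - 69*m^4 + 62*m^3 - 17*m^2 + 16*m + 4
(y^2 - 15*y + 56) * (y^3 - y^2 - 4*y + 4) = y^5 - 16*y^4 + 67*y^3 + 8*y^2 - 284*y + 224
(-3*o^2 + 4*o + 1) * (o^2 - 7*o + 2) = -3*o^4 + 25*o^3 - 33*o^2 + o + 2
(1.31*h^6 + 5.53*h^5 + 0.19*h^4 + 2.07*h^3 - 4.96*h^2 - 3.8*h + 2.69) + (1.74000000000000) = 1.31*h^6 + 5.53*h^5 + 0.19*h^4 + 2.07*h^3 - 4.96*h^2 - 3.8*h + 4.43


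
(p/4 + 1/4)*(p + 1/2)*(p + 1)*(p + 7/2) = p^4/4 + 3*p^3/2 + 43*p^2/16 + 15*p/8 + 7/16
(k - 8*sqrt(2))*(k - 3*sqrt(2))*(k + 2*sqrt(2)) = k^3 - 9*sqrt(2)*k^2 + 4*k + 96*sqrt(2)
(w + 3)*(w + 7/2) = w^2 + 13*w/2 + 21/2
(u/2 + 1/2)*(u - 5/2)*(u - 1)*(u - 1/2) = u^4/2 - 3*u^3/2 + u^2/8 + 3*u/2 - 5/8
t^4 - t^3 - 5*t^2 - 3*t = t*(t - 3)*(t + 1)^2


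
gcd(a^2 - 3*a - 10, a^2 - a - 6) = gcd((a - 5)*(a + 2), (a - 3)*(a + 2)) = a + 2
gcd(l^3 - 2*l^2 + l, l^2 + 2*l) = l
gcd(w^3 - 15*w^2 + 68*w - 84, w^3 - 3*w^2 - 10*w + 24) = w - 2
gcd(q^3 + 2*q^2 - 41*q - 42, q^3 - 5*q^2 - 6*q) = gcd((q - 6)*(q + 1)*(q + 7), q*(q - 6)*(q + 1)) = q^2 - 5*q - 6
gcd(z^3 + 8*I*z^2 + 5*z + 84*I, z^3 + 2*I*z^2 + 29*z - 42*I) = z^2 + 4*I*z + 21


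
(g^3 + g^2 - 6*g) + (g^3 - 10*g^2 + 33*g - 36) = 2*g^3 - 9*g^2 + 27*g - 36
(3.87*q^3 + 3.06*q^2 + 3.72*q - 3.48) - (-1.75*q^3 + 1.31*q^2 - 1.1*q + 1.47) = 5.62*q^3 + 1.75*q^2 + 4.82*q - 4.95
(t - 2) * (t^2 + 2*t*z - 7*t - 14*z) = t^3 + 2*t^2*z - 9*t^2 - 18*t*z + 14*t + 28*z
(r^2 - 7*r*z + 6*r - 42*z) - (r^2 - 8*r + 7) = -7*r*z + 14*r - 42*z - 7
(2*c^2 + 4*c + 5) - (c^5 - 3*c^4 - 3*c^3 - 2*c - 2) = -c^5 + 3*c^4 + 3*c^3 + 2*c^2 + 6*c + 7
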